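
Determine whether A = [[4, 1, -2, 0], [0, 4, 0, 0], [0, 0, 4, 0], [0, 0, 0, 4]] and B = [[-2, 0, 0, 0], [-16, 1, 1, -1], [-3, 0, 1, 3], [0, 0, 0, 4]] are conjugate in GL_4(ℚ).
No.

trace(A) = 16 but trace(B) = 4. The trace is a similarity invariant, so A and B are not similar.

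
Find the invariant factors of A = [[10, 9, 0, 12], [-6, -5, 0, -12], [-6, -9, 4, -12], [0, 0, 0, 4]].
x - 4, x - 4, (x - 4)(x - 1)

The Jordan structure of A has elementary divisors (x - 1), (x - 4), (x - 4), (x - 4). Arranging the block sizes at each eigenvalue in decreasing order and taking row products gives the invariant factors.

Invariant factors (smallest first, each dividing the next): x - 4, x - 4, (x - 4)(x - 1).

Check: the last factor (x - 4)(x - 1) is the minimal polynomial, and the product (x - 4)^3(x - 1) is the characteristic polynomial.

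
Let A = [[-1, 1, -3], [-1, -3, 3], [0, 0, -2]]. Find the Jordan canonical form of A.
J = [[-2, 1, 0], [0, -2, 0], [0, 0, -2]]

The characteristic polynomial is det(xI - A) = (x + 2)^3, so the eigenvalues are -2 (algebraic multiplicity 3).

For λ = -2: rank(A + 2I) = 1, rank((A + 2I)^2) = 0. The eigenspace has dimension 3 - 1 = 2, so there are 2 Jordan blocks; the rank sequence gives block sizes [2, 1].

Assembling the blocks gives the Jordan form J above.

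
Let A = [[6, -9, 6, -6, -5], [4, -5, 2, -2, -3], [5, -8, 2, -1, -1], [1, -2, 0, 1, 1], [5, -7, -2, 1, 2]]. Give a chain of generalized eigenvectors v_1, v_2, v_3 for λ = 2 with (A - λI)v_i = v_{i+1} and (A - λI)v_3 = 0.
v_1 = [[0, 0, 1, 1, 0]]^T, v_2 = [[0, 0, -1, -1, -1]]^T, v_3 = [[5, 3, 2, 0, 1]]^T

We seek v_1 ∈ ker((A - 2I)^3) \ ker((A - 2I)^2), then set v_{i+1} = (A - 2I) v_i.

One such chain is v_1 = [[0, 0, 1, 1, 0]]^T, v_2 = [[0, 0, -1, -1, -1]]^T, v_3 = [[5, 3, 2, 0, 1]]^T. Check: (A - 2I) v_3 = [[0, 0, 0, 0, 0]]^T = 0.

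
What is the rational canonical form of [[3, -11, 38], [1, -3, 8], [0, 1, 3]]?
The invariant factors of A (the non-unit diagonal entries of the Smith normal form of xI - A over ℚ[x]) are (x - 5)(x^2 + 2x + 4), each dividing the next. The characteristic polynomial is their product, (x - 5)(x^2 + 2x + 4).

The rational canonical form is the block-diagonal matrix of companion matrices C(f_i):
R = [[0, 0, 20], [1, 0, 6], [0, 1, 3]].

Note the characteristic polynomial does not split into linear factors over ℚ, so A has no Jordan form over ℚ; the rational canonical form exists over any field.

R = [[0, 0, 20], [1, 0, 6], [0, 1, 3]]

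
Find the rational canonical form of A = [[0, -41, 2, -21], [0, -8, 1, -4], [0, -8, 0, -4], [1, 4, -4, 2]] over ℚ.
The invariant factors of A (the non-unit diagonal entries of the Smith normal form of xI - A over ℚ[x]) are (x + 1)^2(x + 2)^2, each dividing the next. The characteristic polynomial is their product, (x + 1)^2(x + 2)^2.

The rational canonical form is the block-diagonal matrix of companion matrices C(f_i):
R = [[0, 0, 0, -4], [1, 0, 0, -12], [0, 1, 0, -13], [0, 0, 1, -6]].

R = [[0, 0, 0, -4], [1, 0, 0, -12], [0, 1, 0, -13], [0, 0, 1, -6]]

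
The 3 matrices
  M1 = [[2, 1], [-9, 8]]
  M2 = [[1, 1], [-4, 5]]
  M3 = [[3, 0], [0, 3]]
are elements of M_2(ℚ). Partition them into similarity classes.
3 classes: {M1}, {M2}, {M3}

Characteristic polynomials: χ_{M1} = (x - 5)^2, χ_{M2} = (x - 3)^2, χ_{M3} = (x - 3)^2.

{M1}: invariant factors (x - 5)^2.

{M2}: invariant factors (x - 3)^2.

{M3}: invariant factors x - 3, x - 3.

Matrices are similar if and only if their invariant-factor lists agree; the partition into similarity classes is {M1}, {M2}, {M3}.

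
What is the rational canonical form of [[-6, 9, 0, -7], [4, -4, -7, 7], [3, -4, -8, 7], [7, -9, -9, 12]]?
The invariant factors of A (the non-unit diagonal entries of the Smith normal form of xI - A over ℚ[x]) are x^2 + 3x - 5, x^2 + 3x - 5, each dividing the next. The characteristic polynomial is their product, (x^2 + 3x - 5)^2.

The rational canonical form is the block-diagonal matrix of companion matrices C(f_i):
R = [[0, 5, 0, 0], [1, -3, 0, 0], [0, 0, 0, 5], [0, 0, 1, -3]].

Note the characteristic polynomial does not split into linear factors over ℚ, so A has no Jordan form over ℚ; the rational canonical form exists over any field.

R = [[0, 5, 0, 0], [1, -3, 0, 0], [0, 0, 0, 5], [0, 0, 1, -3]]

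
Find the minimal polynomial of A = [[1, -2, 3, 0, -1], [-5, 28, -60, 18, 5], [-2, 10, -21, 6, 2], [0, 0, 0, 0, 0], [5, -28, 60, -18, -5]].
The characteristic polynomial factors as x^4(x - 3). The minimal polynomial is ∏(x - λ)^{k_λ} where k_λ is the size of the largest Jordan block at λ.

For λ = 0: rank(A) = 2, and the largest Jordan block has size 2 (the smallest k with rank(A^k) = rank(A^(k+1))).
For λ = 3: rank(A - 3I) = 4, and the largest Jordan block has size 1 (the smallest k with rank((A - 3I)^k) = rank((A - 3I)^(k+1))).

So m_A(x) = x^2(x - 3).

m_A(x) = x^2(x - 3)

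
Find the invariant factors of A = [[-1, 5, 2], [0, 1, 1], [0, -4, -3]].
The Jordan structure of A has elementary divisors (x + 1)^3. Arranging the block sizes at each eigenvalue in decreasing order and taking row products gives the invariant factors.

Invariant factors (smallest first, each dividing the next): (x + 1)^3.

Check: the last factor (x + 1)^3 is the minimal polynomial, and the product (x + 1)^3 is the characteristic polynomial.

(x + 1)^3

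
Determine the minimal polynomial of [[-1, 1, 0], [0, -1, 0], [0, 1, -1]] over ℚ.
m_A(x) = (x + 1)^2

The characteristic polynomial factors as (x + 1)^3. The minimal polynomial is ∏(x - λ)^{k_λ} where k_λ is the size of the largest Jordan block at λ.

For λ = -1: rank(A + I) = 1, and the largest Jordan block has size 2 (the smallest k with rank((A + I)^k) = rank((A + I)^(k+1))).

So m_A(x) = (x + 1)^2.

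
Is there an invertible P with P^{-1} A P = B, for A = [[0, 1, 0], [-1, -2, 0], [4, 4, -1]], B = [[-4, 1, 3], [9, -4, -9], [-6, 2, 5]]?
Two matrices over a field are similar if and only if they have the same invariant factors.

Both A and B have characteristic polynomial (x + 1)^3 and minimal polynomial (x + 1)^2. Computing further, both have invariant factors x + 1, (x + 1)^2. Hence A and B are similar.

Yes.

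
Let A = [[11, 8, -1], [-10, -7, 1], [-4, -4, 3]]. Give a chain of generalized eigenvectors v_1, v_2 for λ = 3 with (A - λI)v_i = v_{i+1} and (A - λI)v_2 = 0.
v_1 = [[-3, 3, 1]]^T, v_2 = [[-1, 1, 0]]^T

We seek v_1 ∈ ker((A - 3I)^2) \ ker(A - 3I), then set v_{i+1} = (A - 3I) v_i.

One such chain is v_1 = [[-3, 3, 1]]^T, v_2 = [[-1, 1, 0]]^T. Check: (A - 3I) v_2 = [[0, 0, 0]]^T = 0.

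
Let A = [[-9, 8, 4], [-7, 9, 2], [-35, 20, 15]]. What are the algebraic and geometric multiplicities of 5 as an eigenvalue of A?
The characteristic polynomial is (x - 5)^3, so the factor x - 5 appears with exponent 3: the algebraic multiplicity is 3.

rank(A - 5I) = 1, so the eigenspace has dimension 3 - 1 = 2: the geometric multiplicity is 2.

Since 2 < 3, A is not diagonalizable.

algebraic multiplicity 3, geometric multiplicity 2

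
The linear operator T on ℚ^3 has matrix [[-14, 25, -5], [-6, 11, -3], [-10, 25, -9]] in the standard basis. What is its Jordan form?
J = [[-4, 1, 0], [0, -4, 0], [0, 0, -4]]

The characteristic polynomial is det(xI - A) = (x + 4)^3, so the eigenvalues are -4 (algebraic multiplicity 3).

For λ = -4: rank(A + 4I) = 1, rank((A + 4I)^2) = 0. The eigenspace has dimension 3 - 1 = 2, so there are 2 Jordan blocks; the rank sequence gives block sizes [2, 1].

Assembling the blocks gives the Jordan form J above.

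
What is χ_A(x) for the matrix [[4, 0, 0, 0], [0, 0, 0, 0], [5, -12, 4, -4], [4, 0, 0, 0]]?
xI - A = [[x - 4, 0, 0, 0], [0, x, 0, 0], [-5, 12, x - 4, 4], [-4, 0, 0, x]].

Expanding det(xI - A) along the first row:
det(xI - A) = + (x - 4)·det([[x, 0, 0], [12, x - 4, 4], [0, 0, x]]) - (0)·det([[0, 0, 0], [-5, x - 4, 4], [-4, 0, x]]) + (0)·det([[0, x, 0], [-5, 12, 4], [-4, 0, x]]) - (0)·det([[0, x, 0], [-5, 12, x - 4], [-4, 0, 0]]).

Evaluating gives χ_A(x) = x^4 - 8x^3 + 16x^2 = x^2(x - 4)^2.

χ_A(x) = x^2(x - 4)^2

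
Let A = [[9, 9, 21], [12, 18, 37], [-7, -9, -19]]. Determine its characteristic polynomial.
χ_A(x) = (x - 3)^2(x - 2)

xI - A = [[x - 9, -9, -21], [-12, x - 18, -37], [7, 9, x + 19]].

Expanding det(xI - A) along the first row:
det(xI - A) = + (x - 9)·det([[x - 18, -37], [9, x + 19]]) - (-9)·det([[-12, -37], [7, x + 19]]) + (-21)·det([[-12, x - 18], [7, 9]]).

Evaluating gives χ_A(x) = x^3 - 8x^2 + 21x - 18 = (x - 3)^2(x - 2).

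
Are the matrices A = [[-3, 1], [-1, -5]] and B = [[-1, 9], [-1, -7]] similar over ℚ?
Yes.

Two matrices over a field are similar if and only if they have the same invariant factors.

Both A and B have characteristic polynomial (x + 4)^2 and minimal polynomial (x + 4)^2. Computing further, both have invariant factors (x + 4)^2. Hence A and B are similar.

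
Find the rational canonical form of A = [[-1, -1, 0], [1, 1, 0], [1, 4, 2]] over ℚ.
R = [[0, 0, 0], [1, 0, 0], [0, 1, 2]]

The invariant factors of A (the non-unit diagonal entries of the Smith normal form of xI - A over ℚ[x]) are x^2(x - 2), each dividing the next. The characteristic polynomial is their product, x^2(x - 2).

The rational canonical form is the block-diagonal matrix of companion matrices C(f_i):
R = [[0, 0, 0], [1, 0, 0], [0, 1, 2]].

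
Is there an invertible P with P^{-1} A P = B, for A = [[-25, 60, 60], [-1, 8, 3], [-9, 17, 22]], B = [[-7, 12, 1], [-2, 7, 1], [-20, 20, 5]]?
Yes.

Two matrices over a field are similar if and only if they have the same invariant factors.

Both A and B have characteristic polynomial (x - 5)^2(x + 5) and minimal polynomial (x - 5)^2(x + 5). Computing further, both have invariant factors (x - 5)^2(x + 5). Hence A and B are similar.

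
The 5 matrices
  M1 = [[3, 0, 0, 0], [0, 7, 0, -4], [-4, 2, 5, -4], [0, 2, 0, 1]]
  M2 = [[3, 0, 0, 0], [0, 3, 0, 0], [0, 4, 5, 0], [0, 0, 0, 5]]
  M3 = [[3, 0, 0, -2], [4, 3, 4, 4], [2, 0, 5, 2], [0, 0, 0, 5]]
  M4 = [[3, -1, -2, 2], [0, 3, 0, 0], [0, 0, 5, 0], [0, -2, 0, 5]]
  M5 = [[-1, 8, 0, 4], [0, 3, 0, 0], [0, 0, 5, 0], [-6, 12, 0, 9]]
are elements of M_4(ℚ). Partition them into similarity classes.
Characteristic polynomials: χ_{M1} = (x - 5)^2(x - 3)^2, χ_{M2} = (x - 5)^2(x - 3)^2, χ_{M3} = (x - 5)^2(x - 3)^2, χ_{M4} = (x - 5)^2(x - 3)^2, χ_{M5} = (x - 5)^2(x - 3)^2.

{M1, M2, M3, M5}: invariant factors (x - 5)(x - 3), (x - 5)(x - 3).

{M4}: invariant factors x - 5, (x - 5)(x - 3)^2.

Matrices are similar if and only if their invariant-factor lists agree; the partition into similarity classes is {M1, M2, M3, M5}, {M4}.

2 classes: {M1, M2, M3, M5}, {M4}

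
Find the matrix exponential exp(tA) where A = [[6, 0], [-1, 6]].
A has Jordan form J = [[6, 1], [0, 6]] with A = PJP^{-1}, so e^{tA} = P e^{tJ} P^{-1}.

For a Jordan block J_k(λ), e^{tJ_k(λ)} = e^{λt} · (I + tN + t^2 N^2/2! + ... + t^{k-1} N^{k-1}/(k-1)!) where N is the nilpotent superdiagonal part.

Assembling the blocks and conjugating back gives the entries of e^{tA} as shown above.

e^{tA} = [[e^{6*t}, 0], [-t*e^{6*t}, e^{6*t}]]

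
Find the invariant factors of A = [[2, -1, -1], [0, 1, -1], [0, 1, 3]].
The Jordan structure of A has elementary divisors (x - 2)^2, (x - 2). Arranging the block sizes at each eigenvalue in decreasing order and taking row products gives the invariant factors.

Invariant factors (smallest first, each dividing the next): x - 2, (x - 2)^2.

Check: the last factor (x - 2)^2 is the minimal polynomial, and the product (x - 2)^3 is the characteristic polynomial.

x - 2, (x - 2)^2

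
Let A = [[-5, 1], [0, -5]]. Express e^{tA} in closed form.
A has Jordan form J = [[-5, 1], [0, -5]] with A = PJP^{-1}, so e^{tA} = P e^{tJ} P^{-1}.

For a Jordan block J_k(λ), e^{tJ_k(λ)} = e^{λt} · (I + tN + t^2 N^2/2! + ... + t^{k-1} N^{k-1}/(k-1)!) where N is the nilpotent superdiagonal part.

Assembling the blocks and conjugating back gives the entries of e^{tA} as shown above.

e^{tA} = [[e^{-5*t}, t*e^{-5*t}], [0, e^{-5*t}]]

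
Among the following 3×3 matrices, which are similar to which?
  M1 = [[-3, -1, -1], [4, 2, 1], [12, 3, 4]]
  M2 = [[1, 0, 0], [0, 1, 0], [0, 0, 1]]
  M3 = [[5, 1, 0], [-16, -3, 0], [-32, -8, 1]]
Characteristic polynomials: χ_{M1} = (x - 1)^3, χ_{M2} = (x - 1)^3, χ_{M3} = (x - 1)^3.

{M1, M3}: invariant factors x - 1, (x - 1)^2.

{M2}: invariant factors x - 1, x - 1, x - 1.

Matrices are similar if and only if their invariant-factor lists agree; the partition into similarity classes is {M1, M3}, {M2}.

2 classes: {M1, M3}, {M2}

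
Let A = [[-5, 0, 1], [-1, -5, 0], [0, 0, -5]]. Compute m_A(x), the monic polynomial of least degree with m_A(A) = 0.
The characteristic polynomial factors as (x + 5)^3. The minimal polynomial is ∏(x - λ)^{k_λ} where k_λ is the size of the largest Jordan block at λ.

For λ = -5: rank(A + 5I) = 2, and the largest Jordan block has size 3 (the smallest k with rank((A + 5I)^k) = rank((A + 5I)^(k+1))).

So m_A(x) = (x + 5)^3.

m_A(x) = (x + 5)^3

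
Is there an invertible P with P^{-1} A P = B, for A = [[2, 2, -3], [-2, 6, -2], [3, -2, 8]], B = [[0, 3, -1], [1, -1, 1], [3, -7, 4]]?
trace(A) = 16 but trace(B) = 3. The trace is a similarity invariant, so A and B are not similar.

No.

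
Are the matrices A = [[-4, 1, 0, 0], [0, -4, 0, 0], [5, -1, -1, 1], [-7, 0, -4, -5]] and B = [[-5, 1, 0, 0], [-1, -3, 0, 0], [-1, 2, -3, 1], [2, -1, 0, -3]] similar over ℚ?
Two matrices over a field are similar if and only if they have the same invariant factors.

Both A and B have characteristic polynomial (x + 3)^2(x + 4)^2 and minimal polynomial (x + 3)^2(x + 4)^2. Computing further, both have invariant factors (x + 3)^2(x + 4)^2. Hence A and B are similar.

Yes.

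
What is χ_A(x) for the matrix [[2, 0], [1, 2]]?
xI - A = [[x - 2, 0], [-1, x - 2]].

Expanding det(xI - A) along the first row:
det(xI - A) = + (x - 2)·det([[x - 2]]) - (0)·det([[-1]]).

Evaluating gives χ_A(x) = x^2 - 4x + 4 = (x - 2)^2.

χ_A(x) = (x - 2)^2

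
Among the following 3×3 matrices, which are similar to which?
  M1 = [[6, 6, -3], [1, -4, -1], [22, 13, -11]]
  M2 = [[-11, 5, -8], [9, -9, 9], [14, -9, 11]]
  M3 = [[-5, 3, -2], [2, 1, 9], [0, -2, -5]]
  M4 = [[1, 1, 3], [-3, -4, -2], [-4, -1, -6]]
1 class: {M1, M2, M3, M4}

Characteristic polynomials: χ_{M1} = (x + 3)^3, χ_{M2} = (x + 3)^3, χ_{M3} = (x + 3)^3, χ_{M4} = (x + 3)^3.

{M1, M2, M3, M4}: invariant factors (x + 3)^3.

Matrices are similar if and only if their invariant-factor lists agree; the partition into similarity classes is {M1, M2, M3, M4}.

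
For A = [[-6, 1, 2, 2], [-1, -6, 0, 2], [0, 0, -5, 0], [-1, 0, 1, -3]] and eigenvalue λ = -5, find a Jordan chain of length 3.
v_1 = [[2, -1, 0, 1]]^T, v_2 = [[-1, 1, 0, 0]]^T, v_3 = [[2, 0, 0, 1]]^T

We seek v_1 ∈ ker((A + 5I)^3) \ ker((A + 5I)^2), then set v_{i+1} = (A + 5I) v_i.

One such chain is v_1 = [[2, -1, 0, 1]]^T, v_2 = [[-1, 1, 0, 0]]^T, v_3 = [[2, 0, 0, 1]]^T. Check: (A + 5I) v_3 = [[0, 0, 0, 0]]^T = 0.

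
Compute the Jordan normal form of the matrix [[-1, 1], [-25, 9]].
The characteristic polynomial is det(xI - A) = (x - 4)^2, so the eigenvalues are 4 (algebraic multiplicity 2).

For λ = 4: rank(A - 4I) = 1, rank((A - 4I)^2) = 0. The eigenspace has dimension 2 - 1 = 1, so there is 1 Jordan block; the rank sequence gives block sizes [2].

Assembling the blocks gives the Jordan form J above.

J = [[4, 1], [0, 4]]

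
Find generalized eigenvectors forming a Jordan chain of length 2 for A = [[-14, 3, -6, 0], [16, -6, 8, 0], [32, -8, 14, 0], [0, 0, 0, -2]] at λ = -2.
We seek v_1 ∈ ker((A + 2I)^2) \ ker(A + 2I), then set v_{i+1} = (A + 2I) v_i.

One such chain is v_1 = [[0, 1, 0, 0]]^T, v_2 = [[3, -4, -8, 0]]^T. Check: (A + 2I) v_2 = [[0, 0, 0, 0]]^T = 0.

v_1 = [[0, 1, 0, 0]]^T, v_2 = [[3, -4, -8, 0]]^T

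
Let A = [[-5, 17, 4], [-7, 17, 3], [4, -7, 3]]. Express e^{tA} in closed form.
e^{tA} = [[(-3*t^2 - 20*t + 2)*e^{5*t}/2, t*(3*t + 17)*e^{5*t}, t*(3*t + 8)*e^{5*t}/2], [t*(-t - 7)*e^{5*t}, (2*t^2 + 12*t + 1)*e^{5*t}, t*(t + 3)*e^{5*t}], [t*(t + 8)*e^{5*t}/2, t*(-t - 7)*e^{5*t}, (-t^2 - 4*t + 2)*e^{5*t}/2]]

A has Jordan form J = [[5, 1, 0], [0, 5, 1], [0, 0, 5]] with A = PJP^{-1}, so e^{tA} = P e^{tJ} P^{-1}.

For a Jordan block J_k(λ), e^{tJ_k(λ)} = e^{λt} · (I + tN + t^2 N^2/2! + ... + t^{k-1} N^{k-1}/(k-1)!) where N is the nilpotent superdiagonal part.

Assembling the blocks and conjugating back gives the entries of e^{tA} as shown above.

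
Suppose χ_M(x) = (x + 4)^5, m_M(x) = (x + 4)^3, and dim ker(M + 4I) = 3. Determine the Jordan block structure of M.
Jordan blocks: (-4, 3), (-4, 1), (-4, 1)

λ = -4: algebraic multiplicity 5 (exponent in χ_M), largest block size 3 (exponent in m_M), 3 blocks (geometric multiplicity). These force block sizes [3, 1, 1].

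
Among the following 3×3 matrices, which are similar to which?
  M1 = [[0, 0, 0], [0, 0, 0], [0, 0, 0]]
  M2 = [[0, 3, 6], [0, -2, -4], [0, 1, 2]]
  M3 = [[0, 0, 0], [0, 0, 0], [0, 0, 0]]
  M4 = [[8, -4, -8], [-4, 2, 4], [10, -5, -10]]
2 classes: {M1, M3}, {M2, M4}

Characteristic polynomials: χ_{M1} = x^3, χ_{M2} = x^3, χ_{M3} = x^3, χ_{M4} = x^3.

{M1, M3}: invariant factors x, x, x.

{M2, M4}: invariant factors x, x^2.

Matrices are similar if and only if their invariant-factor lists agree; the partition into similarity classes is {M1, M3}, {M2, M4}.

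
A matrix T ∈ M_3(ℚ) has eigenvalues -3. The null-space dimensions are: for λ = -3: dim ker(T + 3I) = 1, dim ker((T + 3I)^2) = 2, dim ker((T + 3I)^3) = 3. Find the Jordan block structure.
λ = -3: successive nullity increments [1, 1, 1] count blocks of size ≥ k; block sizes are [3].

Jordan blocks: (-3, 3)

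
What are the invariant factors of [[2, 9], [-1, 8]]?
(x - 5)^2

The Jordan structure of A has elementary divisors (x - 5)^2. Arranging the block sizes at each eigenvalue in decreasing order and taking row products gives the invariant factors.

Invariant factors (smallest first, each dividing the next): (x - 5)^2.

Check: the last factor (x - 5)^2 is the minimal polynomial, and the product (x - 5)^2 is the characteristic polynomial.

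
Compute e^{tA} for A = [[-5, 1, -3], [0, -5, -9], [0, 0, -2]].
A has Jordan form J = [[-5, 1, 0], [0, -5, 0], [0, 0, -2]] with A = PJP^{-1}, so e^{tA} = P e^{tJ} P^{-1}.

For a Jordan block J_k(λ), e^{tJ_k(λ)} = e^{λt} · (I + tN + t^2 N^2/2! + ... + t^{k-1} N^{k-1}/(k-1)!) where N is the nilpotent superdiagonal part.

Assembling the blocks and conjugating back gives the entries of e^{tA} as shown above.

e^{tA} = [[e^{-5*t}, t*e^{-5*t}, (3*t - 2*e^{3*t} + 2)*e^{-5*t}], [0, e^{-5*t}, 3*(1 - e^{3*t})*e^{-5*t}], [0, 0, e^{-2*t}]]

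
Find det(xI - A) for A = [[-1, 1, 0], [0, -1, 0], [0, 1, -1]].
xI - A = [[x + 1, -1, 0], [0, x + 1, 0], [0, -1, x + 1]].

Expanding det(xI - A) along the first row:
det(xI - A) = + (x + 1)·det([[x + 1, 0], [-1, x + 1]]) - (-1)·det([[0, 0], [0, x + 1]]) + (0)·det([[0, x + 1], [0, -1]]).

Evaluating gives χ_A(x) = x^3 + 3x^2 + 3x + 1 = (x + 1)^3.

χ_A(x) = (x + 1)^3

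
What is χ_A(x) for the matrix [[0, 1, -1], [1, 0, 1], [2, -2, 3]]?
χ_A(x) = (x - 1)^3

xI - A = [[x, -1, 1], [-1, x, -1], [-2, 2, x - 3]].

Expanding det(xI - A) along the first row:
det(xI - A) = + (x)·det([[x, -1], [2, x - 3]]) - (-1)·det([[-1, -1], [-2, x - 3]]) + (1)·det([[-1, x], [-2, 2]]).

Evaluating gives χ_A(x) = x^3 - 3x^2 + 3x - 1 = (x - 1)^3.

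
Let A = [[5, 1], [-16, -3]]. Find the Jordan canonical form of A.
The characteristic polynomial is det(xI - A) = (x - 1)^2, so the eigenvalues are 1 (algebraic multiplicity 2).

For λ = 1: rank(A - I) = 1, rank((A - I)^2) = 0. The eigenspace has dimension 2 - 1 = 1, so there is 1 Jordan block; the rank sequence gives block sizes [2].

Assembling the blocks gives the Jordan form J above.

J = [[1, 1], [0, 1]]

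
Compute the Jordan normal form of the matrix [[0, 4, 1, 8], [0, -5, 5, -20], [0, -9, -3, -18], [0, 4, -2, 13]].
The characteristic polynomial is det(xI - A) = x^3(x - 5), so the eigenvalues are 0 (algebraic multiplicity 3), 5 (algebraic multiplicity 1).

For λ = 0: rank(A) = 3, rank(A^2) = 2, rank(A^3) = 1. The eigenspace has dimension 4 - 3 = 1, so there is 1 Jordan block; the rank sequence gives block sizes [3].

For λ = 5: algebraic multiplicity 1 gives one 1×1 block.

Assembling the blocks gives the Jordan form J above.

J = [[0, 1, 0, 0], [0, 0, 1, 0], [0, 0, 0, 0], [0, 0, 0, 5]]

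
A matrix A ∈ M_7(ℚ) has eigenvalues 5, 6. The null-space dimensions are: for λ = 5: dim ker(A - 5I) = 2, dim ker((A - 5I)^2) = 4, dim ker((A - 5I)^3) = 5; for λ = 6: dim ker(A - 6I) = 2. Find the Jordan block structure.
Jordan blocks: (5, 3), (5, 2), (6, 1), (6, 1)

λ = 5: successive nullity increments [2, 2, 1] count blocks of size ≥ k; block sizes are [3, 2].
λ = 6: successive nullity increments [2] count blocks of size ≥ k; block sizes are [1, 1].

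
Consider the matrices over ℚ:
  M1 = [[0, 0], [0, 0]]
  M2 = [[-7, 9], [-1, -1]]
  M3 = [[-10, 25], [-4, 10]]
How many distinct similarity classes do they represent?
3 classes: {M1}, {M2}, {M3}

Characteristic polynomials: χ_{M1} = x^2, χ_{M2} = (x + 4)^2, χ_{M3} = x^2.

{M1}: invariant factors x, x.

{M2}: invariant factors (x + 4)^2.

{M3}: invariant factors x^2.

Matrices are similar if and only if their invariant-factor lists agree; the partition into similarity classes is {M1}, {M2}, {M3}.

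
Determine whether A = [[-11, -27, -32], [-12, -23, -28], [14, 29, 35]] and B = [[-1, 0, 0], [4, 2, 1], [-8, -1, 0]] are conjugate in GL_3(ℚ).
Yes.

Two matrices over a field are similar if and only if they have the same invariant factors.

Both A and B have characteristic polynomial (x - 1)^2(x + 1) and minimal polynomial (x - 1)^2(x + 1). Computing further, both have invariant factors (x - 1)^2(x + 1). Hence A and B are similar.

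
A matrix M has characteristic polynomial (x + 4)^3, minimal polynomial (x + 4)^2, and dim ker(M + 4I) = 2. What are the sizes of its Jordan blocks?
λ = -4: algebraic multiplicity 3 (exponent in χ_M), largest block size 2 (exponent in m_M), 2 blocks (geometric multiplicity). These force block sizes [2, 1].

Jordan blocks: (-4, 2), (-4, 1)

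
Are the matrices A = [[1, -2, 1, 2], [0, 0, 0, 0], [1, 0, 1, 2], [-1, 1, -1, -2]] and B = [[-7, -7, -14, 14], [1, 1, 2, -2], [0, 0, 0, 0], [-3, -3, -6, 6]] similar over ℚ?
Both have characteristic polynomial x^4 and minimal polynomial x^2. But rank(A) = 2 for A while rank(B) = 1 for B, so the number of Jordan blocks at λ = 0 differs. A and B are not similar.

No.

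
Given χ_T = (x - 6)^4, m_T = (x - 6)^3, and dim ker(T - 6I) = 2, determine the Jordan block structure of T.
Jordan blocks: (6, 3), (6, 1)

λ = 6: algebraic multiplicity 4 (exponent in χ_T), largest block size 3 (exponent in m_T), 2 blocks (geometric multiplicity). These force block sizes [3, 1].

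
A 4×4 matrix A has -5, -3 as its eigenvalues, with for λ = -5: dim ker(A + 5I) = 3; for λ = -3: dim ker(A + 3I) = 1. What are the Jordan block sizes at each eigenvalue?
Jordan blocks: (-5, 1), (-5, 1), (-5, 1), (-3, 1)

λ = -5: successive nullity increments [3] count blocks of size ≥ k; block sizes are [1, 1, 1].
λ = -3: successive nullity increments [1] count blocks of size ≥ k; block sizes are [1].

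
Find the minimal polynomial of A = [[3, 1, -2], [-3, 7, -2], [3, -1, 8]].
m_A(x) = (x - 6)^2

The characteristic polynomial factors as (x - 6)^3. The minimal polynomial is ∏(x - λ)^{k_λ} where k_λ is the size of the largest Jordan block at λ.

For λ = 6: rank(A - 6I) = 1, and the largest Jordan block has size 2 (the smallest k with rank((A - 6I)^k) = rank((A - 6I)^(k+1))).

So m_A(x) = (x - 6)^2.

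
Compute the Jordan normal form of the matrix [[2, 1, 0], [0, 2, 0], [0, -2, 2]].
The characteristic polynomial is det(xI - A) = (x - 2)^3, so the eigenvalues are 2 (algebraic multiplicity 3).

For λ = 2: rank(A - 2I) = 1, rank((A - 2I)^2) = 0. The eigenspace has dimension 3 - 1 = 2, so there are 2 Jordan blocks; the rank sequence gives block sizes [2, 1].

Assembling the blocks gives the Jordan form J above.

J = [[2, 1, 0], [0, 2, 0], [0, 0, 2]]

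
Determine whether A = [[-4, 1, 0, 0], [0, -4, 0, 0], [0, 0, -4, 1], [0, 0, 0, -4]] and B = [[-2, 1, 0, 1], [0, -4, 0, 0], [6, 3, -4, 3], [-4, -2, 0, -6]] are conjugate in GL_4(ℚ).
Both have characteristic polynomial (x + 4)^4 and minimal polynomial (x + 4)^2. But rank(A + 4I) = 2 for A while rank(B + 4I) = 1 for B, so the number of Jordan blocks at λ = -4 differs. A and B are not similar.

No.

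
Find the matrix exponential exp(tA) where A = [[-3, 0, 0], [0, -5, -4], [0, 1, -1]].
e^{tA} = [[e^{-3*t}, 0, 0], [0, (1 - 2*t)*e^{-3*t}, -4*t*e^{-3*t}], [0, t*e^{-3*t}, (2*t + 1)*e^{-3*t}]]

A has Jordan form J = [[-3, 1, 0], [0, -3, 0], [0, 0, -3]] with A = PJP^{-1}, so e^{tA} = P e^{tJ} P^{-1}.

For a Jordan block J_k(λ), e^{tJ_k(λ)} = e^{λt} · (I + tN + t^2 N^2/2! + ... + t^{k-1} N^{k-1}/(k-1)!) where N is the nilpotent superdiagonal part.

Assembling the blocks and conjugating back gives the entries of e^{tA} as shown above.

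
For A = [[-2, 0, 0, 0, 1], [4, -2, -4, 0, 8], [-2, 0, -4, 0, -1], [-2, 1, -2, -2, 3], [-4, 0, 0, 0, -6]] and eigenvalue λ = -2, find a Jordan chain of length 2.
v_1 = [[0, 1, 0, 0, 0]]^T, v_2 = [[0, 0, 0, 1, 0]]^T

We seek v_1 ∈ ker((A + 2I)^2) \ ker(A + 2I), then set v_{i+1} = (A + 2I) v_i.

One such chain is v_1 = [[0, 1, 0, 0, 0]]^T, v_2 = [[0, 0, 0, 1, 0]]^T. Check: (A + 2I) v_2 = [[0, 0, 0, 0, 0]]^T = 0.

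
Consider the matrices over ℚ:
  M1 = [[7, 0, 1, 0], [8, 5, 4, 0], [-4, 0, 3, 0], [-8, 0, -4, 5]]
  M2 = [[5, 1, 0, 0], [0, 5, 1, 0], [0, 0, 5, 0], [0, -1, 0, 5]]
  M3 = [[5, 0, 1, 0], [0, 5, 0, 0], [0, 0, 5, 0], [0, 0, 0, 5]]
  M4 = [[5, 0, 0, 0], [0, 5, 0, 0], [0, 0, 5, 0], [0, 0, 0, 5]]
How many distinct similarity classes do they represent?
Characteristic polynomials: χ_{M1} = (x - 5)^4, χ_{M2} = (x - 5)^4, χ_{M3} = (x - 5)^4, χ_{M4} = (x - 5)^4.

{M1, M3}: invariant factors x - 5, x - 5, (x - 5)^2.

{M2}: invariant factors x - 5, (x - 5)^3.

{M4}: invariant factors x - 5, x - 5, x - 5, x - 5.

Matrices are similar if and only if their invariant-factor lists agree; the partition into similarity classes is {M1, M3}, {M2}, {M4}.

3 classes: {M1, M3}, {M2}, {M4}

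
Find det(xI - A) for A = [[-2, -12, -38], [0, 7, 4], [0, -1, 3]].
xI - A = [[x + 2, 12, 38], [0, x - 7, -4], [0, 1, x - 3]].

Expanding det(xI - A) along the first row:
det(xI - A) = + (x + 2)·det([[x - 7, -4], [1, x - 3]]) - (12)·det([[0, -4], [0, x - 3]]) + (38)·det([[0, x - 7], [0, 1]]).

Evaluating gives χ_A(x) = x^3 - 8x^2 + 5x + 50 = (x - 5)^2(x + 2).

χ_A(x) = (x - 5)^2(x + 2)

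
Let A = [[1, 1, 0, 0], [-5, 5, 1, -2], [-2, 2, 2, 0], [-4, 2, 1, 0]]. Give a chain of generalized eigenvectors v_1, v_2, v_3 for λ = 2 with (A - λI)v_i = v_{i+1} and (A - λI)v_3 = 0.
v_1 = [[0, 0, 1, 0]]^T, v_2 = [[0, 1, 0, 1]]^T, v_3 = [[1, 1, 2, 0]]^T

We seek v_1 ∈ ker((A - 2I)^3) \ ker((A - 2I)^2), then set v_{i+1} = (A - 2I) v_i.

One such chain is v_1 = [[0, 0, 1, 0]]^T, v_2 = [[0, 1, 0, 1]]^T, v_3 = [[1, 1, 2, 0]]^T. Check: (A - 2I) v_3 = [[0, 0, 0, 0]]^T = 0.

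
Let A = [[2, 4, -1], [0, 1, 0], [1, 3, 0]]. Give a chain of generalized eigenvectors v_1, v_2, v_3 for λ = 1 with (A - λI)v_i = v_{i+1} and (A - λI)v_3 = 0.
We seek v_1 ∈ ker((A - I)^3) \ ker((A - I)^2), then set v_{i+1} = (A - I) v_i.

One such chain is v_1 = [[2, 1, 4]]^T, v_2 = [[2, 0, 1]]^T, v_3 = [[1, 0, 1]]^T. Check: (A - I) v_3 = [[0, 0, 0]]^T = 0.

v_1 = [[2, 1, 4]]^T, v_2 = [[2, 0, 1]]^T, v_3 = [[1, 0, 1]]^T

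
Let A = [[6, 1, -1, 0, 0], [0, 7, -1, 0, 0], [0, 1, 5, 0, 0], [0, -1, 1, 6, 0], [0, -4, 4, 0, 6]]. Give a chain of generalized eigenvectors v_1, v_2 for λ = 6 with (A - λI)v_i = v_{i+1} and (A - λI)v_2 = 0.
v_1 = [[1, 0, -1, -1, -2]]^T, v_2 = [[1, 1, 1, -1, -4]]^T

We seek v_1 ∈ ker((A - 6I)^2) \ ker(A - 6I), then set v_{i+1} = (A - 6I) v_i.

One such chain is v_1 = [[1, 0, -1, -1, -2]]^T, v_2 = [[1, 1, 1, -1, -4]]^T. Check: (A - 6I) v_2 = [[0, 0, 0, 0, 0]]^T = 0.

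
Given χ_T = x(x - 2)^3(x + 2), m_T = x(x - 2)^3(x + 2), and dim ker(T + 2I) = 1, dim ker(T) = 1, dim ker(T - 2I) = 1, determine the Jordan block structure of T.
Jordan blocks: (-2, 1), (0, 1), (2, 3)

λ = -2: algebraic multiplicity 1 (exponent in χ_T), largest block size 1 (exponent in m_T), 1 block (geometric multiplicity). This forces block sizes [1].
λ = 0: algebraic multiplicity 1 (exponent in χ_T), largest block size 1 (exponent in m_T), 1 block (geometric multiplicity). This forces block sizes [1].
λ = 2: algebraic multiplicity 3 (exponent in χ_T), largest block size 3 (exponent in m_T), 1 block (geometric multiplicity). This forces block sizes [3].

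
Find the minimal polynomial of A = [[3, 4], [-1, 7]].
m_A(x) = (x - 5)^2

The characteristic polynomial factors as (x - 5)^2. The minimal polynomial is ∏(x - λ)^{k_λ} where k_λ is the size of the largest Jordan block at λ.

For λ = 5: rank(A - 5I) = 1, and the largest Jordan block has size 2 (the smallest k with rank((A - 5I)^k) = rank((A - 5I)^(k+1))).

So m_A(x) = (x - 5)^2.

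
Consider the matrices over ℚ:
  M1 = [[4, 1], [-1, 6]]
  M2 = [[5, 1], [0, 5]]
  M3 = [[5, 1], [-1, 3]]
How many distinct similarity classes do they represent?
Characteristic polynomials: χ_{M1} = (x - 5)^2, χ_{M2} = (x - 5)^2, χ_{M3} = (x - 4)^2.

{M1, M2}: invariant factors (x - 5)^2.

{M3}: invariant factors (x - 4)^2.

Matrices are similar if and only if their invariant-factor lists agree; the partition into similarity classes is {M1, M2}, {M3}.

2 classes: {M1, M2}, {M3}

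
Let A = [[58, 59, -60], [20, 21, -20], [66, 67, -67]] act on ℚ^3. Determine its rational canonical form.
R = [[0, 0, 54], [1, 0, -45], [0, 1, 12]]

The invariant factors of A (the non-unit diagonal entries of the Smith normal form of xI - A over ℚ[x]) are (x - 6)(x - 3)^2, each dividing the next. The characteristic polynomial is their product, (x - 6)(x - 3)^2.

The rational canonical form is the block-diagonal matrix of companion matrices C(f_i):
R = [[0, 0, 54], [1, 0, -45], [0, 1, 12]].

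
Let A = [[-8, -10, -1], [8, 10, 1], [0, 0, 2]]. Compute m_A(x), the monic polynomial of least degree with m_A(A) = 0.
m_A(x) = x(x - 2)^2

The characteristic polynomial factors as x(x - 2)^2. The minimal polynomial is ∏(x - λ)^{k_λ} where k_λ is the size of the largest Jordan block at λ.

For λ = 0: rank(A) = 2, and the largest Jordan block has size 1 (the smallest k with rank(A^k) = rank(A^(k+1))).
For λ = 2: rank(A - 2I) = 2, and the largest Jordan block has size 2 (the smallest k with rank((A - 2I)^k) = rank((A - 2I)^(k+1))).

So m_A(x) = x(x - 2)^2.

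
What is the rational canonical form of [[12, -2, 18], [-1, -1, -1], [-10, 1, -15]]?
The invariant factors of A (the non-unit diagonal entries of the Smith normal form of xI - A over ℚ[x]) are (x + 2)(x^2 + 2x - 2), each dividing the next. The characteristic polynomial is their product, (x + 2)(x^2 + 2x - 2).

The rational canonical form is the block-diagonal matrix of companion matrices C(f_i):
R = [[0, 0, 4], [1, 0, -2], [0, 1, -4]].

Note the characteristic polynomial does not split into linear factors over ℚ, so A has no Jordan form over ℚ; the rational canonical form exists over any field.

R = [[0, 0, 4], [1, 0, -2], [0, 1, -4]]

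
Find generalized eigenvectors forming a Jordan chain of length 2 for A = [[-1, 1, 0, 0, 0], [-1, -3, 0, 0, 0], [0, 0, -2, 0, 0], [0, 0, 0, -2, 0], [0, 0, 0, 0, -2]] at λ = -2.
We seek v_1 ∈ ker((A + 2I)^2) \ ker(A + 2I), then set v_{i+1} = (A + 2I) v_i.

One such chain is v_1 = [[0, 1, 0, 0, 0]]^T, v_2 = [[1, -1, 0, 0, 0]]^T. Check: (A + 2I) v_2 = [[0, 0, 0, 0, 0]]^T = 0.

v_1 = [[0, 1, 0, 0, 0]]^T, v_2 = [[1, -1, 0, 0, 0]]^T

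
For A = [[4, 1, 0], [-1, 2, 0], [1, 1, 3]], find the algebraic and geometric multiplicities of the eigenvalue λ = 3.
The characteristic polynomial is (x - 3)^3, so the factor x - 3 appears with exponent 3: the algebraic multiplicity is 3.

rank(A - 3I) = 1, so the eigenspace has dimension 3 - 1 = 2: the geometric multiplicity is 2.

Since 2 < 3, A is not diagonalizable.

algebraic multiplicity 3, geometric multiplicity 2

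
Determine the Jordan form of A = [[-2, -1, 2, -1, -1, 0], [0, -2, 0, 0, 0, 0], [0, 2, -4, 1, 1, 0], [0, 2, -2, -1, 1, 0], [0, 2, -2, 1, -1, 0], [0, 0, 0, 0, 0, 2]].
The characteristic polynomial is det(xI - A) = (x - 2)(x + 2)^5, so the eigenvalues are -2 (algebraic multiplicity 5), 2 (algebraic multiplicity 1).

For λ = -2: rank(A + 2I) = 3, rank((A + 2I)^2) = 1. The eigenspace has dimension 6 - 3 = 3, so there are 3 Jordan blocks; the rank sequence gives block sizes [2, 2, 1].

For λ = 2: algebraic multiplicity 1 gives one 1×1 block.

Assembling the blocks gives the Jordan form J above.

J = [[-2, 1, 0, 0, 0, 0], [0, -2, 0, 0, 0, 0], [0, 0, -2, 1, 0, 0], [0, 0, 0, -2, 0, 0], [0, 0, 0, 0, -2, 0], [0, 0, 0, 0, 0, 2]]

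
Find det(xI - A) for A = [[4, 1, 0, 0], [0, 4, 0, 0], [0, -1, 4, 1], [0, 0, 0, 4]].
χ_A(x) = (x - 4)^4

xI - A = [[x - 4, -1, 0, 0], [0, x - 4, 0, 0], [0, 1, x - 4, -1], [0, 0, 0, x - 4]].

Expanding det(xI - A) along the first row:
det(xI - A) = + (x - 4)·det([[x - 4, 0, 0], [1, x - 4, -1], [0, 0, x - 4]]) - (-1)·det([[0, 0, 0], [0, x - 4, -1], [0, 0, x - 4]]) + (0)·det([[0, x - 4, 0], [0, 1, -1], [0, 0, x - 4]]) - (0)·det([[0, x - 4, 0], [0, 1, x - 4], [0, 0, 0]]).

Evaluating gives χ_A(x) = x^4 - 16x^3 + 96x^2 - 256x + 256 = (x - 4)^4.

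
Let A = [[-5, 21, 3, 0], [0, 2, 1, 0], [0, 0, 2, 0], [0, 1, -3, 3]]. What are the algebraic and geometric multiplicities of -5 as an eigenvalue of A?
The characteristic polynomial is (x - 3)(x - 2)^2(x + 5), so the factor x + 5 appears with exponent 1: the algebraic multiplicity is 1.

rank(A + 5I) = 3, so the eigenspace has dimension 4 - 3 = 1: the geometric multiplicity is 1.

algebraic multiplicity 1, geometric multiplicity 1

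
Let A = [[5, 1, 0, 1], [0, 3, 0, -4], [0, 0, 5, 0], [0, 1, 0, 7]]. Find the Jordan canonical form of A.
J = [[5, 1, 0, 0], [0, 5, 1, 0], [0, 0, 5, 0], [0, 0, 0, 5]]

The characteristic polynomial is det(xI - A) = (x - 5)^4, so the eigenvalues are 5 (algebraic multiplicity 4).

For λ = 5: rank(A - 5I) = 2, rank((A - 5I)^2) = 1, rank((A - 5I)^3) = 0. The eigenspace has dimension 4 - 2 = 2, so there are 2 Jordan blocks; the rank sequence gives block sizes [3, 1].

Assembling the blocks gives the Jordan form J above.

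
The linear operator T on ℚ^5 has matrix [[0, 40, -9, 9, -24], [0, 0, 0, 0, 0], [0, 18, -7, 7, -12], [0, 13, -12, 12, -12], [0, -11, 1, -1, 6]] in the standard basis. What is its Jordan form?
J = [[0, 1, 0, 0, 0], [0, 0, 0, 0, 0], [0, 0, 0, 0, 0], [0, 0, 0, 5, 0], [0, 0, 0, 0, 6]]

The characteristic polynomial is det(xI - A) = x^3(x - 6)(x - 5), so the eigenvalues are 0 (algebraic multiplicity 3), 5 (algebraic multiplicity 1), 6 (algebraic multiplicity 1).

For λ = 0: rank(A) = 3, rank(A^2) = 2. The eigenspace has dimension 5 - 3 = 2, so there are 2 Jordan blocks; the rank sequence gives block sizes [2, 1].

For λ = 5: algebraic multiplicity 1 gives one 1×1 block.

For λ = 6: algebraic multiplicity 1 gives one 1×1 block.

Assembling the blocks gives the Jordan form J above.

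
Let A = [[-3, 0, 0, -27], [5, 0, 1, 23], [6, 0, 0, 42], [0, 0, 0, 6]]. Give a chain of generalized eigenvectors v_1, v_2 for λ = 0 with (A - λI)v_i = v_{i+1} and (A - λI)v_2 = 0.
v_1 = [[0, 0, 1, 0]]^T, v_2 = [[0, 1, 0, 0]]^T

We seek v_1 ∈ ker(A^2) \ ker(A), then set v_{i+1} = A v_i.

One such chain is v_1 = [[0, 0, 1, 0]]^T, v_2 = [[0, 1, 0, 0]]^T. Check: A v_2 = [[0, 0, 0, 0]]^T = 0.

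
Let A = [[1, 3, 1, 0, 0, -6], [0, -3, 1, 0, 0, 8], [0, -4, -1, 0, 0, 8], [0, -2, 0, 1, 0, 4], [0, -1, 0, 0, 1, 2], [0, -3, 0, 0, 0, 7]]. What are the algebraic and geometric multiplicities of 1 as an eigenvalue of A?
algebraic multiplicity 6, geometric multiplicity 4

The characteristic polynomial is (x - 1)^6, so the factor x - 1 appears with exponent 6: the algebraic multiplicity is 6.

rank(A - I) = 2, so the eigenspace has dimension 6 - 2 = 4: the geometric multiplicity is 4.

Since 4 < 6, A is not diagonalizable.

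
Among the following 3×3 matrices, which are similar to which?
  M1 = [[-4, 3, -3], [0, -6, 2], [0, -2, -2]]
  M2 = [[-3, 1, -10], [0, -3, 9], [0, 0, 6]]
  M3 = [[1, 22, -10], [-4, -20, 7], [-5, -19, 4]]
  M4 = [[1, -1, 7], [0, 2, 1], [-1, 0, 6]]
Characteristic polynomials: χ_{M1} = (x + 4)^3, χ_{M2} = (x - 6)(x + 3)^2, χ_{M3} = (x + 5)^3, χ_{M4} = (x - 3)^3.

{M1}: invariant factors x + 4, (x + 4)^2.

{M2}: invariant factors (x - 6)(x + 3)^2.

{M3}: invariant factors (x + 5)^3.

{M4}: invariant factors (x - 3)^3.

Matrices are similar if and only if their invariant-factor lists agree; the partition into similarity classes is {M1}, {M2}, {M3}, {M4}.

4 classes: {M1}, {M2}, {M3}, {M4}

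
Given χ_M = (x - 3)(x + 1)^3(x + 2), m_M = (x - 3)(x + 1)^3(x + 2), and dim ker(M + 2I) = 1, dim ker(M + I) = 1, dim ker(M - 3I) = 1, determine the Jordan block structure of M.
λ = -2: algebraic multiplicity 1 (exponent in χ_M), largest block size 1 (exponent in m_M), 1 block (geometric multiplicity). This forces block sizes [1].
λ = -1: algebraic multiplicity 3 (exponent in χ_M), largest block size 3 (exponent in m_M), 1 block (geometric multiplicity). This forces block sizes [3].
λ = 3: algebraic multiplicity 1 (exponent in χ_M), largest block size 1 (exponent in m_M), 1 block (geometric multiplicity). This forces block sizes [1].

Jordan blocks: (-2, 1), (-1, 3), (3, 1)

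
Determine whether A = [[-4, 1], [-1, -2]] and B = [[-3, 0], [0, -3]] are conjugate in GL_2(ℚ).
No.

Both have characteristic polynomial (x + 3)^2, but the minimal polynomial of A is (x + 3)^2 while the minimal polynomial of B is x + 3. The minimal polynomial is a similarity invariant, so A and B are not similar.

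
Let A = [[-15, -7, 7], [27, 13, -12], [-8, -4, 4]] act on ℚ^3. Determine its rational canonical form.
R = [[0, 0, -4], [1, 0, 6], [0, 1, 2]]

The invariant factors of A (the non-unit diagonal entries of the Smith normal form of xI - A over ℚ[x]) are (x + 2)(x^2 - 4x + 2), each dividing the next. The characteristic polynomial is their product, (x + 2)(x^2 - 4x + 2).

The rational canonical form is the block-diagonal matrix of companion matrices C(f_i):
R = [[0, 0, -4], [1, 0, 6], [0, 1, 2]].

Note the characteristic polynomial does not split into linear factors over ℚ, so A has no Jordan form over ℚ; the rational canonical form exists over any field.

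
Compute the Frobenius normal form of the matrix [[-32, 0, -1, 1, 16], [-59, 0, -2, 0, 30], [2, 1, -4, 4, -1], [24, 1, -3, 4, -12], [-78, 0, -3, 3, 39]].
The invariant factors of A (the non-unit diagonal entries of the Smith normal form of xI - A over ℚ[x]) are (x - 1)(x^2 - 3x - 3)^2, each dividing the next. The characteristic polynomial is their product, (x - 1)(x^2 - 3x - 3)^2.

The rational canonical form is the block-diagonal matrix of companion matrices C(f_i):
R = [[0, 0, 0, 0, 9], [1, 0, 0, 0, 9], [0, 1, 0, 0, -15], [0, 0, 1, 0, -9], [0, 0, 0, 1, 7]].

Note the characteristic polynomial does not split into linear factors over ℚ, so A has no Jordan form over ℚ; the rational canonical form exists over any field.

R = [[0, 0, 0, 0, 9], [1, 0, 0, 0, 9], [0, 1, 0, 0, -15], [0, 0, 1, 0, -9], [0, 0, 0, 1, 7]]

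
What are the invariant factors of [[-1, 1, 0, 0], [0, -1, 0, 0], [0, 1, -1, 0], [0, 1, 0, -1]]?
x + 1, x + 1, (x + 1)^2

The Jordan structure of A has elementary divisors (x + 1)^2, (x + 1), (x + 1). Arranging the block sizes at each eigenvalue in decreasing order and taking row products gives the invariant factors.

Invariant factors (smallest first, each dividing the next): x + 1, x + 1, (x + 1)^2.

Check: the last factor (x + 1)^2 is the minimal polynomial, and the product (x + 1)^4 is the characteristic polynomial.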